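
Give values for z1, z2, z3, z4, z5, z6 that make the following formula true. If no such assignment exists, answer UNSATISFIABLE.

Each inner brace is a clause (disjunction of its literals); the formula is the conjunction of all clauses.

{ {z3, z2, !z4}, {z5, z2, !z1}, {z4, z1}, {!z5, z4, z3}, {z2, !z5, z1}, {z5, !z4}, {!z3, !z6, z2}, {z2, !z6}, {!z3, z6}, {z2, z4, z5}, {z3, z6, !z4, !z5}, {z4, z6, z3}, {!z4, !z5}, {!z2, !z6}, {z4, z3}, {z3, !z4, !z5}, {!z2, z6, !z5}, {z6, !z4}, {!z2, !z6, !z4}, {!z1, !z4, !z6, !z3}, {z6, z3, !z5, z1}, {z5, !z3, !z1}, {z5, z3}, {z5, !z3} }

Case z4 = true:
(z5) alone gives z5 = true.
That conflicts with the unit clause (!z5).
Backtrack on z4: now try z4 = false.
(z1) alone gives z1 = true.
(z3) alone gives z3 = true.
(z6) alone gives z6 = true.
(z2) alone gives z2 = true.
That conflicts with the unit clause (!z2).
Both values of z4 lead to a conflict.

UNSATISFIABLE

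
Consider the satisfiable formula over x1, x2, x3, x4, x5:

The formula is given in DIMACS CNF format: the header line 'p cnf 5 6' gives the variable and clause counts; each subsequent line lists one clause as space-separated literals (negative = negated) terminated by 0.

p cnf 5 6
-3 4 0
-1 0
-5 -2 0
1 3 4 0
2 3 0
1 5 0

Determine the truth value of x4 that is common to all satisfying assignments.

True

Suppose x4 = False.
(¬x3) alone gives x3 = False.
(¬x1) alone gives x1 = False.
But (x1) is also a unit clause — contradiction.
So every satisfying assignment has x4 = True.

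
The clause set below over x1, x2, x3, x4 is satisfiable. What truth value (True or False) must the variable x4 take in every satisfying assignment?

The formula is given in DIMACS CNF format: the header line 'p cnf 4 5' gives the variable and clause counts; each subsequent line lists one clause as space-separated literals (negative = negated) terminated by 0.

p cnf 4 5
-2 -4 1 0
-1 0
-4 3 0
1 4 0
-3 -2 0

Suppose x4 = False.
(¬x1) alone gives x1 = False.
That conflicts with the unit clause (x1).
So every satisfying assignment has x4 = True.

True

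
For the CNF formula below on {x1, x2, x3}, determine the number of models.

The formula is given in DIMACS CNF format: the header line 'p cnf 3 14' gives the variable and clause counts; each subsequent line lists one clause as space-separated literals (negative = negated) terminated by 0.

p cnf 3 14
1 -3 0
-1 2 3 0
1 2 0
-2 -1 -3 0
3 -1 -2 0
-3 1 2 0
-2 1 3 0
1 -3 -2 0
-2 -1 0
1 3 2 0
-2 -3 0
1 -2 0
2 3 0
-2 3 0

1

There are 2^3 = 8 truth assignments over (x1, x2, x3).
Check each against the 14 clauses (columns in the order x1, x2, x3):
  F F F  ✗ fails (x1 ∨ x2)
  F F T  ✗ fails (x1 ∨ ¬x3)
  F T F  ✗ fails (¬x2 ∨ x1 ∨ x3)
  F T T  ✗ fails (x1 ∨ ¬x3)
  T F F  ✗ fails (¬x1 ∨ x2 ∨ x3)
  T F T  ✓ satisfies all
  T T F  ✗ fails (x3 ∨ ¬x1 ∨ ¬x2)
  T T T  ✗ fails (¬x2 ∨ ¬x1 ∨ ¬x3)
1 of the 8 rows is a model.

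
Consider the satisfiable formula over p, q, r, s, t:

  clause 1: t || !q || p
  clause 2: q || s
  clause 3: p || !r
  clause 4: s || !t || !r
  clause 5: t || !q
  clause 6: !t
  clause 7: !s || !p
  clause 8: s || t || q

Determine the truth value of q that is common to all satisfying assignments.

Suppose q = true.
Unit clause (t) forces t = true.
That conflicts with the unit clause (!t).
So every satisfying assignment has q = False.

False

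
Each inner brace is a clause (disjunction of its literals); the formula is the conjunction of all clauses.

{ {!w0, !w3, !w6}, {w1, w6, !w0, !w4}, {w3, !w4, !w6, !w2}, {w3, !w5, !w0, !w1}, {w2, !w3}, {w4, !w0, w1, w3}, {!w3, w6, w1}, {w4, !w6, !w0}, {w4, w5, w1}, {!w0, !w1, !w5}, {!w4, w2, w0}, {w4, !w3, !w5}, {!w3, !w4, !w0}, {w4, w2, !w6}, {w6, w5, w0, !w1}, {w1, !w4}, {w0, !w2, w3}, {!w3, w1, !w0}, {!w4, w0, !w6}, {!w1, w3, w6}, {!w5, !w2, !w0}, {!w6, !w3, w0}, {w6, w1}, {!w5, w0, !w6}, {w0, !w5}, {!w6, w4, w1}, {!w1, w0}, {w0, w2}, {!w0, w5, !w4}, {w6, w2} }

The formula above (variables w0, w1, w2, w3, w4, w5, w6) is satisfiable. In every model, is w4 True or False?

False

Suppose w4 = true.
From the singleton clause (w1), w1 = true.
From the singleton clause (w0), w0 = true.
From the singleton clause (!w5), w5 = false.
That conflicts with the unit clause (w5).
So every satisfying assignment has w4 = False.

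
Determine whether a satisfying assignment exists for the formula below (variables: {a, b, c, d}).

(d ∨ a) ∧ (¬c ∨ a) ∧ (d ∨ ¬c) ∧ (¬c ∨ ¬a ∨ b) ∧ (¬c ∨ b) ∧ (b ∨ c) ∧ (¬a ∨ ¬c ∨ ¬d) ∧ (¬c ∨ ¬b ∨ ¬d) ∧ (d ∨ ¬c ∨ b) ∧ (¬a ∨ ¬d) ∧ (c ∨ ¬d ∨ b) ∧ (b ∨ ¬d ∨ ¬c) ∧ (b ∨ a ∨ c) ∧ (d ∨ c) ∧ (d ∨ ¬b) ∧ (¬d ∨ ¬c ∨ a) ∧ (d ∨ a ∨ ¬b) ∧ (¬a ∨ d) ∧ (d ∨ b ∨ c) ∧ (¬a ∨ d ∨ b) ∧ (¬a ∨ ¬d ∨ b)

Suppose d = True.
The clause (¬a) is unit, so a = False.
The clause (¬c) is unit, so c = False.
The clause (b) is unit, so b = True.
Every clause now holds.
A satisfying assignment: a: False; b: True; c: False; d: True.

Satisfiable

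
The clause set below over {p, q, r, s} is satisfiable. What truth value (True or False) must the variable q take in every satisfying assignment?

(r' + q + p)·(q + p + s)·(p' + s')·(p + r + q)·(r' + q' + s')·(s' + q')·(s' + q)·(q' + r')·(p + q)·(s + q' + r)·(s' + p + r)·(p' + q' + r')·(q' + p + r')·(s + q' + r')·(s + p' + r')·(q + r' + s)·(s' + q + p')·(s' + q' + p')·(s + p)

False

Suppose q = 1.
From the singleton clause (s'), s = 0.
From the singleton clause (r'), r = 0.
But (r) is also a unit clause — contradiction.
So every satisfying assignment has q = False.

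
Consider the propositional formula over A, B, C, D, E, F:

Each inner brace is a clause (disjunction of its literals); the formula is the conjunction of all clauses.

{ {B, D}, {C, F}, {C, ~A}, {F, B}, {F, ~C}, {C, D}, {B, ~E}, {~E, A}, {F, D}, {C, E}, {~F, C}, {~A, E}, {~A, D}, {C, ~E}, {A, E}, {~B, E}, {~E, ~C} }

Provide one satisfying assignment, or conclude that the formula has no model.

UNSATISFIABLE

Case B = 1:
(E) alone gives E = 1.
(A) alone gives A = 1.
(C) alone gives C = 1.
Now (~C) is unsatisfied and unit — conflict.
So B must be the other value — set B = 0.
(D) alone gives D = 1.
(F) alone gives F = 1.
(~E) alone gives E = 0.
(C) alone gives C = 1.
(~A) alone gives A = 0.
Now (A) is unsatisfied and unit — conflict.
Either choice for B ends in contradiction.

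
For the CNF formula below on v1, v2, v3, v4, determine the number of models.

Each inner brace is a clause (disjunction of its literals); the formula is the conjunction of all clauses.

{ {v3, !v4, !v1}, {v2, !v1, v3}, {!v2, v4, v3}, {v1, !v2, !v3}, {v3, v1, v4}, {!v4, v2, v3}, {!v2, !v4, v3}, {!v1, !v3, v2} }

There are 2^4 = 16 truth assignments over (v1, v2, v3, v4).
Split on v4. With v4 = true, the clauses containing v4 are satisfied and !v4 drops from the rest; 2 of the 2^3 = 8 assignments to the other variables satisfy what remains.
With v4 = false, by the same count on the reduced clause set, 2 assignments work.
(One model: v1=F, v2=F, v3=T, v4=F.)
Total: 2 + 2 = 4.

4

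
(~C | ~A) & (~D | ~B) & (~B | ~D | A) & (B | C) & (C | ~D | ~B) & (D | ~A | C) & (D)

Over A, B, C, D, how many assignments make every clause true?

There are 2^4 = 16 truth assignments over (A, B, C, D).
Split on B. With B = 1, the clauses containing B are satisfied and ~B drops from the rest; 0 of the 2^3 = 8 assignments to the other variables satisfy what remains.
With B = 0, by the same count on the reduced clause set, 1 assignment works.
Total: 0 + 1 = 1.

1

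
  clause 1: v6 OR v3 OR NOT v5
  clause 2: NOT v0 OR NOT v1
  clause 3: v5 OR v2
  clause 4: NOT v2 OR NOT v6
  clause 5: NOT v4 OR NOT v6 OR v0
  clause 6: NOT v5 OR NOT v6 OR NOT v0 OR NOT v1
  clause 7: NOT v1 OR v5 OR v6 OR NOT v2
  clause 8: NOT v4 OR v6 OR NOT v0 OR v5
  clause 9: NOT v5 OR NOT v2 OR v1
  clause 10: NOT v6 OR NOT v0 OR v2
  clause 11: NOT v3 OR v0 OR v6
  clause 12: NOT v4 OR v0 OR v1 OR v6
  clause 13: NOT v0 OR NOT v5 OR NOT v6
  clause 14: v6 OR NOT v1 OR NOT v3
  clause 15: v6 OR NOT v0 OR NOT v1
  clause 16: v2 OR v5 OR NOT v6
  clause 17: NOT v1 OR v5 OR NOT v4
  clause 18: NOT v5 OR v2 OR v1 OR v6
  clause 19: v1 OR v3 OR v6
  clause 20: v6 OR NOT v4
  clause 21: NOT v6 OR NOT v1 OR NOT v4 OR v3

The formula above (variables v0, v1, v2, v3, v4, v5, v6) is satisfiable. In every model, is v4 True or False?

False

Suppose v4 = true.
Unit clause (v6) forces v6 = true.
Unit clause (NOT v2) forces v2 = false.
Unit clause (v5) forces v5 = true.
Unit clause (v0) forces v0 = true.
That conflicts with the unit clause (NOT v0).
So every satisfying assignment has v4 = False.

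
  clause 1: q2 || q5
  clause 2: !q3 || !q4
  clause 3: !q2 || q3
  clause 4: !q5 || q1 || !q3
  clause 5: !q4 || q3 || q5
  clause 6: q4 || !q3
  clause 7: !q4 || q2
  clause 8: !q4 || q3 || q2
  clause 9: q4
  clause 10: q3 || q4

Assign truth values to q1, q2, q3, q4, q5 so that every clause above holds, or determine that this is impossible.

From the singleton clause (q4), q4 = true.
From the singleton clause (!q3), q3 = false.
From the singleton clause (!q2), q2 = false.
But (q2) is also a unit clause — contradiction.

UNSATISFIABLE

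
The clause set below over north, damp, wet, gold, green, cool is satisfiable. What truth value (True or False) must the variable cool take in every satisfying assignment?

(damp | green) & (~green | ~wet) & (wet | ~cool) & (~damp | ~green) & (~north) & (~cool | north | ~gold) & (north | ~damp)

Suppose cool = 1.
The clause (wet) is unit, so wet = 1.
The clause (~green) is unit, so green = 0.
The clause (damp) is unit, so damp = 1.
The clause (~north) is unit, so north = 0.
Now (north) is unsatisfied and unit — conflict.
So every satisfying assignment has cool = False.

False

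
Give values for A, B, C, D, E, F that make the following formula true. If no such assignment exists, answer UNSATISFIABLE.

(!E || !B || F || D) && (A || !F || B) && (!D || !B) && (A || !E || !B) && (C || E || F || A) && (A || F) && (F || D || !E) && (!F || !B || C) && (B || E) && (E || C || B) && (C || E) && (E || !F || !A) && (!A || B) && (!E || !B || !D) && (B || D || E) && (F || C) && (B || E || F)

Branch on D: set D = false.
Branch on A: set A = false.
Unit clause (F) forces F = true.
Unit clause (B) forces B = true.
Unit clause (!E) forces E = false.
Unit clause (C) forces C = true.
Every clause now holds.

A ↦ false; B ↦ true; C ↦ true; D ↦ false; E ↦ false; F ↦ true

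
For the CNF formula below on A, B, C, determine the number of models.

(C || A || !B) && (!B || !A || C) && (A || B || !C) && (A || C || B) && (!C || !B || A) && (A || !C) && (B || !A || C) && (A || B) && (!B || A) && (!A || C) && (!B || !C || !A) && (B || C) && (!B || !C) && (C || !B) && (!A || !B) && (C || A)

There are 2^3 = 8 truth assignments over (A, B, C).
Check each against the 16 clauses (columns in the order A, B, C):
  F F F  ✗ fails (A || C || B)
  F F T  ✗ fails (A || B || !C)
  F T F  ✗ fails (C || A || !B)
  F T T  ✗ fails (!C || !B || A)
  T F F  ✗ fails (B || !A || C)
  T F T  ✓ satisfies all
  T T F  ✗ fails (!B || !A || C)
  T T T  ✗ fails (!B || !C || !A)
1 of the 8 rows is a model.

1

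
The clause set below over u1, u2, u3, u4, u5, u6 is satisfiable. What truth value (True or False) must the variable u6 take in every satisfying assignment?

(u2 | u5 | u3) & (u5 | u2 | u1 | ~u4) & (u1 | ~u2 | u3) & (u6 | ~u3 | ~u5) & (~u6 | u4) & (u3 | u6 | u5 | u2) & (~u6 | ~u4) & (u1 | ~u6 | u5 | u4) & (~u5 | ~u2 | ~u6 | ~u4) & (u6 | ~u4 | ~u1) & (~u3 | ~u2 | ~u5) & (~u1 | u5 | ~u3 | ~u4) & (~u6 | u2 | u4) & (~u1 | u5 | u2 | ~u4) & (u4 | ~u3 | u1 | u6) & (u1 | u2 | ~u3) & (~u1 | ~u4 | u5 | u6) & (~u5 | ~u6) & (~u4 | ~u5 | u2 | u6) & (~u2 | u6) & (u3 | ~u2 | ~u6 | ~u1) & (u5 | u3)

False

Suppose u6 = 1.
(u4) alone gives u4 = 1.
Now (~u4) is unsatisfied and unit — conflict.
So every satisfying assignment has u6 = False.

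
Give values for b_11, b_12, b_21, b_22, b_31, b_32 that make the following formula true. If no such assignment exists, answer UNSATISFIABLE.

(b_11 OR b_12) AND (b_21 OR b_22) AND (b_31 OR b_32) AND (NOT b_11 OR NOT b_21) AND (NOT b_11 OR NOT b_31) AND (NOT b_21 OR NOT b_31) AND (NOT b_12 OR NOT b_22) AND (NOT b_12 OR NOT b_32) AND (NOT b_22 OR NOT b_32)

UNSATISFIABLE

Suppose b_11 = true.
From the singleton clause (NOT b_21), b_21 = false.
From the singleton clause (b_22), b_22 = true.
From the singleton clause (NOT b_31), b_31 = false.
From the singleton clause (b_32), b_32 = true.
But (NOT b_32) is also a unit clause — contradiction.
Undo b_11 and try b_11 = false.
From the singleton clause (b_12), b_12 = true.
From the singleton clause (NOT b_22), b_22 = false.
From the singleton clause (b_21), b_21 = true.
From the singleton clause (NOT b_31), b_31 = false.
From the singleton clause (b_32), b_32 = true.
But (NOT b_32) is also a unit clause — contradiction.
Either choice for b_11 ends in contradiction.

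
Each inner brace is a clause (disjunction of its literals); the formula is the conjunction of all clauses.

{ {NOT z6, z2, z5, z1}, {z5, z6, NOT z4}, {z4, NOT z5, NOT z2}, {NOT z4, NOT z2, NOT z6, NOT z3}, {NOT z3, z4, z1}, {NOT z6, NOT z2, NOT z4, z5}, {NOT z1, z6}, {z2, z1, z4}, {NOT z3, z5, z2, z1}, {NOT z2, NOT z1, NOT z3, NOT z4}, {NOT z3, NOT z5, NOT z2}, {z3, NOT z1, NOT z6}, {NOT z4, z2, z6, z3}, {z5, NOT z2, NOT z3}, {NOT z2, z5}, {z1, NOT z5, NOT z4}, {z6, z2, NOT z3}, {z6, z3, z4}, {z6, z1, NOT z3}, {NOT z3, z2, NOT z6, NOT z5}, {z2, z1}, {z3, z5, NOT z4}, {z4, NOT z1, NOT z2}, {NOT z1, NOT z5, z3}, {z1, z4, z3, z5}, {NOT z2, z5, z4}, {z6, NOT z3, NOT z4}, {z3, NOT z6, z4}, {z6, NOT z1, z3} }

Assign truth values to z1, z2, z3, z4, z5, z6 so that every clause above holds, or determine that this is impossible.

Try z1 = true.
Unit clause (z6) forces z6 = true.
Unit clause (z3) forces z3 = true.
Try z4 = true.
Unit clause (NOT z2) forces z2 = false.
Unit clause (NOT z5) forces z5 = false.
Every clause now holds.

z1: true; z2: false; z3: true; z4: true; z5: false; z6: true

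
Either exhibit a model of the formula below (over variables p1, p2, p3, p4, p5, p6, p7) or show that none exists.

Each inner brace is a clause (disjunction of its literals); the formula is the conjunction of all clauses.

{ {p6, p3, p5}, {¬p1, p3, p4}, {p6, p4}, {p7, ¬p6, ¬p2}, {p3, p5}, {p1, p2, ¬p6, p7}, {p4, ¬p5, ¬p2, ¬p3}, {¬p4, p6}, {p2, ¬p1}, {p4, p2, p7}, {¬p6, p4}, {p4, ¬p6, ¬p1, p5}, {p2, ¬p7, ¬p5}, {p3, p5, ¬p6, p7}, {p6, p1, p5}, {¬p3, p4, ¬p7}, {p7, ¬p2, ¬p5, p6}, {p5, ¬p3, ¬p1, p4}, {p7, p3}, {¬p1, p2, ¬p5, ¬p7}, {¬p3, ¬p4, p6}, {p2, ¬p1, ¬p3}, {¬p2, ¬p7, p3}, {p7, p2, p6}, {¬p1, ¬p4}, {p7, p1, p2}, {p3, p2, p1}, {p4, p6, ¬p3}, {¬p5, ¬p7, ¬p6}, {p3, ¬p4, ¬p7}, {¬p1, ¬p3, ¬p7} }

Try p6 = True.
The clause (p4) is unit, so p4 = True.
The clause (¬p1) is unit, so p1 = False.
Try p7 = True.
The clause (¬p5) is unit, so p5 = False.
The clause (p3) is unit, so p3 = True.
Every clause is now satisfied; p2 is unconstrained.

p1=False; p2=True; p3=True; p4=True; p5=False; p6=True; p7=True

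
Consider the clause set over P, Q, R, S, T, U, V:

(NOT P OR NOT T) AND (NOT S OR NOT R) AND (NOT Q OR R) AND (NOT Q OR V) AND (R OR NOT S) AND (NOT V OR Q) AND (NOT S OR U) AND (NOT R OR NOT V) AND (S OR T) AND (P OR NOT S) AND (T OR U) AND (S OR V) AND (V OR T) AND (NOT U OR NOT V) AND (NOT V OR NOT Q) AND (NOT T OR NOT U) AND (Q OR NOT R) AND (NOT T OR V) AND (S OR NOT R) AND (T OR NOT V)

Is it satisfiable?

No

Suppose P = false.
Unit clause (NOT S) forces S = false.
Unit clause (T) forces T = true.
Unit clause (V) forces V = true.
Unit clause (Q) forces Q = true.
That conflicts with the unit clause (NOT Q).
So P must be the other value — set P = true.
Unit clause (NOT T) forces T = false.
Unit clause (S) forces S = true.
Unit clause (NOT R) forces R = false.
That conflicts with the unit clause (R).
Both values of P lead to a conflict.
No assignment satisfies every clause.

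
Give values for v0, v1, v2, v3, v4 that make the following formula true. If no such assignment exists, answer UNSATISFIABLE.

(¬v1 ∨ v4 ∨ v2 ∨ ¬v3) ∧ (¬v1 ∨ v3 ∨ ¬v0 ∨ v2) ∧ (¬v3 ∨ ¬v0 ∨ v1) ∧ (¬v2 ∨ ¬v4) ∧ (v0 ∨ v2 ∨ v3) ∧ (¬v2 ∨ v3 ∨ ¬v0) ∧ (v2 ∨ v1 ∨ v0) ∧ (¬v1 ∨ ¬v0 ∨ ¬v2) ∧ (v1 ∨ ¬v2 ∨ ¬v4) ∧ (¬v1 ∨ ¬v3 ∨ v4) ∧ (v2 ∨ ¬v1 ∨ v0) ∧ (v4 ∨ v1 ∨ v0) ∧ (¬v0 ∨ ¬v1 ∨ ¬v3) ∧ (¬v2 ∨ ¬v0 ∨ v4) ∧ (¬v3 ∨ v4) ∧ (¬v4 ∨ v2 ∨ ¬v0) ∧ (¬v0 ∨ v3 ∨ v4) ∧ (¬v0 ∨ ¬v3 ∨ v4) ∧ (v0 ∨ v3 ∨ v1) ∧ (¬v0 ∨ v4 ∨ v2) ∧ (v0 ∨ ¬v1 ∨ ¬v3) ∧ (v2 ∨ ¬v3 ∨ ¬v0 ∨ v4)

Try v2 = True.
(¬v4) alone gives v4 = False.
(¬v0) alone gives v0 = False.
(v1) alone gives v1 = True.
(¬v3) alone gives v3 = False.
All clauses are satisfied.

v0: False, v1: True, v2: True, v3: False, v4: False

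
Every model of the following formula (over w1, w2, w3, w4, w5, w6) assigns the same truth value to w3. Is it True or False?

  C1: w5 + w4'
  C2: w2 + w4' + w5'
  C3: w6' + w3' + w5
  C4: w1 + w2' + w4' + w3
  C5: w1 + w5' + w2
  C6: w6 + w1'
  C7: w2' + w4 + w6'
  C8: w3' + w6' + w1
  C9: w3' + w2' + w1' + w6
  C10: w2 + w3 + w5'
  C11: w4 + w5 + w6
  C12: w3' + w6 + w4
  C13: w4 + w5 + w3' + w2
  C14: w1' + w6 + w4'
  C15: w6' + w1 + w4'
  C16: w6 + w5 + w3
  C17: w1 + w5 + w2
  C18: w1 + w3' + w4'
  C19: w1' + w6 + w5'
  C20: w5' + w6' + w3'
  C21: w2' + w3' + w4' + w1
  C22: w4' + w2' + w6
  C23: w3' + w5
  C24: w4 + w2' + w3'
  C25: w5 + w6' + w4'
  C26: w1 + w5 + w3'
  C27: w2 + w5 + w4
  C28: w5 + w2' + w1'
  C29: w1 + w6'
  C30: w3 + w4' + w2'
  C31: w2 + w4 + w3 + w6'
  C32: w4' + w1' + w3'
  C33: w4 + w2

False

Suppose w3 = 1.
Unit clause (w5) forces w5 = 1.
Unit clause (w6') forces w6 = 0.
Unit clause (w1') forces w1 = 0.
Unit clause (w2) forces w2 = 1.
Unit clause (w4) forces w4 = 1.
Now (w4') is unsatisfied and unit — conflict.
So every satisfying assignment has w3 = False.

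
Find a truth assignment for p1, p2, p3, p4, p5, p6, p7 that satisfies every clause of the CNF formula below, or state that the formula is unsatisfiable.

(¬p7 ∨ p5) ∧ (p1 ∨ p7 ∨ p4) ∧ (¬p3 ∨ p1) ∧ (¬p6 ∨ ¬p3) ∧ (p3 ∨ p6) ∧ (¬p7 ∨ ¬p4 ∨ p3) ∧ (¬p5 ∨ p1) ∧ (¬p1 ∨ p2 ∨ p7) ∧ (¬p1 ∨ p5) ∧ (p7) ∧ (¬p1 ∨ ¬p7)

UNSATISFIABLE

The clause (p7) is unit, so p7 = True.
The clause (p5) is unit, so p5 = True.
The clause (p1) is unit, so p1 = True.
That conflicts with the unit clause (¬p1).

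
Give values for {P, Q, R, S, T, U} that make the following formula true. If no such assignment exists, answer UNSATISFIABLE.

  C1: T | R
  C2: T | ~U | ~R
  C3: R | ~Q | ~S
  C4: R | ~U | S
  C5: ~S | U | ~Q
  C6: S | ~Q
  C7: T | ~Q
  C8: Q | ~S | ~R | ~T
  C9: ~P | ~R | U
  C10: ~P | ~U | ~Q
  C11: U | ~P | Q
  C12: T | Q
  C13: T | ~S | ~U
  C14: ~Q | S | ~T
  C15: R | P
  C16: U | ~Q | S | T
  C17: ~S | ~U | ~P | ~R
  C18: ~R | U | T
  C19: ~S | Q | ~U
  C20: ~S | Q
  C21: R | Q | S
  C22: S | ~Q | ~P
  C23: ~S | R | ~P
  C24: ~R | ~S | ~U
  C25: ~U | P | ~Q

P=1; Q=0; R=1; S=0; T=1; U=1

Case T = 1:
Case S = 0:
The clause (~Q) is unit, so Q = 0.
The clause (R) is unit, so R = 1.
Case P = 1:
The clause (U) is unit, so U = 1.
Every clause now holds.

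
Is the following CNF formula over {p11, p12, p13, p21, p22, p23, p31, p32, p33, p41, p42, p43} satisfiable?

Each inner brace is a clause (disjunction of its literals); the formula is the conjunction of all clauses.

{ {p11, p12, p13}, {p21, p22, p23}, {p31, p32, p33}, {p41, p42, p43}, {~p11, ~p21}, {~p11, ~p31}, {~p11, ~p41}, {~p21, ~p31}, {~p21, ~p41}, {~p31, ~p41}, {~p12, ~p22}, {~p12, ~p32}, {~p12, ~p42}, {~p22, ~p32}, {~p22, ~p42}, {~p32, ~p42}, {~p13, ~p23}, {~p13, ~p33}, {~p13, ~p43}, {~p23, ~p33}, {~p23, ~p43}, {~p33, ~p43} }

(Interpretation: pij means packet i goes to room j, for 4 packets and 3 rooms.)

No

Case p11 = 0:
Case p12 = 1:
Unit clause (~p22) forces p22 = 0.
Unit clause (~p32) forces p32 = 0.
Unit clause (~p42) forces p42 = 0.
Case p21 = 1:
Unit clause (~p31) forces p31 = 0.
Unit clause (p33) forces p33 = 1.
Unit clause (~p41) forces p41 = 0.
Unit clause (p43) forces p43 = 1.
That conflicts with the unit clause (~p43).
Backtrack on p21: now try p21 = 0.
Unit clause (p23) forces p23 = 1.
Unit clause (~p13) forces p13 = 0.
Unit clause (~p33) forces p33 = 0.
Unit clause (p31) forces p31 = 1.
Unit clause (~p41) forces p41 = 0.
Unit clause (p43) forces p43 = 1.
That conflicts with the unit clause (~p43).
Both values of p21 lead to a conflict.
Backtrack on p12: now try p12 = 0.
Unit clause (p13) forces p13 = 1.
Unit clause (~p23) forces p23 = 0.
Unit clause (~p33) forces p33 = 0.
Unit clause (~p43) forces p43 = 0.
Case p21 = 1:
Unit clause (~p31) forces p31 = 0.
Unit clause (p32) forces p32 = 1.
Unit clause (~p41) forces p41 = 0.
Unit clause (p42) forces p42 = 1.
That conflicts with the unit clause (~p42).
Backtrack on p21: now try p21 = 0.
Unit clause (p22) forces p22 = 1.
Unit clause (~p32) forces p32 = 0.
Unit clause (p31) forces p31 = 1.
Unit clause (~p41) forces p41 = 0.
Unit clause (p42) forces p42 = 1.
That conflicts with the unit clause (~p42).
Both values of p21 lead to a conflict.
Both values of p12 lead to a conflict.
Backtrack on p11: now try p11 = 1.
Unit clause (~p21) forces p21 = 0.
Unit clause (~p31) forces p31 = 0.
Unit clause (~p41) forces p41 = 0.
Case p22 = 1:
Unit clause (~p12) forces p12 = 0.
Unit clause (~p32) forces p32 = 0.
Unit clause (p33) forces p33 = 1.
Unit clause (~p42) forces p42 = 0.
Unit clause (p43) forces p43 = 1.
That conflicts with the unit clause (~p43).
Backtrack on p22: now try p22 = 0.
Unit clause (p23) forces p23 = 1.
Unit clause (~p13) forces p13 = 0.
Unit clause (~p33) forces p33 = 0.
Unit clause (p32) forces p32 = 1.
Unit clause (~p12) forces p12 = 0.
Unit clause (~p42) forces p42 = 0.
Unit clause (p43) forces p43 = 1.
That conflicts with the unit clause (~p43).
Both values of p22 lead to a conflict.
Both values of p11 lead to a conflict.
No assignment satisfies every clause.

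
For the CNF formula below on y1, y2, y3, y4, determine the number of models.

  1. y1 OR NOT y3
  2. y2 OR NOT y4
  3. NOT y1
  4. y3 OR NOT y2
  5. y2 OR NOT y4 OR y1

There are 2^4 = 16 truth assignments over (y1, y2, y3, y4).
Split on y2. With y2 = true, the clauses containing y2 are satisfied and NOT y2 drops from the rest; 0 of the 2^3 = 8 assignments to the other variables satisfy what remains.
With y2 = false, by the same count on the reduced clause set, 1 assignment works.
(One model: y1=F, y2=F, y3=F, y4=F.)
Total: 0 + 1 = 1.

1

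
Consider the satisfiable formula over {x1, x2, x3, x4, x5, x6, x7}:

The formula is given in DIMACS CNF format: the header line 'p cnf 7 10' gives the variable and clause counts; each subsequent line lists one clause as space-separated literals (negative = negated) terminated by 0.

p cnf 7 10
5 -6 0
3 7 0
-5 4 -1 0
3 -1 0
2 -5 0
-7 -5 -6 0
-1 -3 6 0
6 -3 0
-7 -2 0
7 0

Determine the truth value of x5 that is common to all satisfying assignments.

False

Suppose x5 = True.
(x2) alone gives x2 = True.
(¬x7) alone gives x7 = False.
That conflicts with the unit clause (x7).
So every satisfying assignment has x5 = False.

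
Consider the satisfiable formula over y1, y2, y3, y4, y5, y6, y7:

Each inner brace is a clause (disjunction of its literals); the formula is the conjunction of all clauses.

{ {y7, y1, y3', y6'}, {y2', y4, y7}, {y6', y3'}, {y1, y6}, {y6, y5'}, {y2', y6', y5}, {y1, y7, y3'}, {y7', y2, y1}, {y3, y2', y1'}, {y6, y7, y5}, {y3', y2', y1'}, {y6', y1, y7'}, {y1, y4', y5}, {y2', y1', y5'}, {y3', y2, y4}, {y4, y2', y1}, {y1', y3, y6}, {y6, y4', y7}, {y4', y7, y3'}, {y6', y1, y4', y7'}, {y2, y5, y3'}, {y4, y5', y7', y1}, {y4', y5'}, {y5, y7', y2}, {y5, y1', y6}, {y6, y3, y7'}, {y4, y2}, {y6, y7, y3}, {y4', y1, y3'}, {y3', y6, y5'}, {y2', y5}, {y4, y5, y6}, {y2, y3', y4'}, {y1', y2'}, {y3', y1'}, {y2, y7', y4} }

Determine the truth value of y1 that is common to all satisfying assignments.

Suppose y1 = 0.
The clause (y6) is unit, so y6 = 1.
The clause (y3') is unit, so y3 = 0.
The clause (y7') is unit, so y7 = 0.
Suppose y2 = 0.
The clause (y4) is unit, so y4 = 1.
The clause (y5) is unit, so y5 = 1.
Now (y5') is unsatisfied and unit — conflict.
That branch fails; take y2 = 1 instead.
The clause (y4) is unit, so y4 = 1.
The clause (y5) is unit, so y5 = 1.
Now (y5') is unsatisfied and unit — conflict.
Both values of y2 lead to a conflict.
So every satisfying assignment has y1 = True.

True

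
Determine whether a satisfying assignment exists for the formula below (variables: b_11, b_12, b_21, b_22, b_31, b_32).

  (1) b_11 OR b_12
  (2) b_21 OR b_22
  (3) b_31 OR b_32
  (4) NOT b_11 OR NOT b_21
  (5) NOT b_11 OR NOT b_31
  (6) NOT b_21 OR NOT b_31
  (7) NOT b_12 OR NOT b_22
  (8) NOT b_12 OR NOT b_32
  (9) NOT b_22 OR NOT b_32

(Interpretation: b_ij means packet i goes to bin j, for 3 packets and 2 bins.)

No

Suppose b_11 = true.
Unit clause (NOT b_21) forces b_21 = false.
Unit clause (b_22) forces b_22 = true.
Unit clause (NOT b_31) forces b_31 = false.
Unit clause (b_32) forces b_32 = true.
Now (NOT b_32) is unsatisfied and unit — conflict.
So b_11 must be the other value — set b_11 = false.
Unit clause (b_12) forces b_12 = true.
Unit clause (NOT b_22) forces b_22 = false.
Unit clause (b_21) forces b_21 = true.
Unit clause (NOT b_31) forces b_31 = false.
Unit clause (b_32) forces b_32 = true.
Now (NOT b_32) is unsatisfied and unit — conflict.
Both values of b_11 lead to a conflict.
No assignment satisfies every clause.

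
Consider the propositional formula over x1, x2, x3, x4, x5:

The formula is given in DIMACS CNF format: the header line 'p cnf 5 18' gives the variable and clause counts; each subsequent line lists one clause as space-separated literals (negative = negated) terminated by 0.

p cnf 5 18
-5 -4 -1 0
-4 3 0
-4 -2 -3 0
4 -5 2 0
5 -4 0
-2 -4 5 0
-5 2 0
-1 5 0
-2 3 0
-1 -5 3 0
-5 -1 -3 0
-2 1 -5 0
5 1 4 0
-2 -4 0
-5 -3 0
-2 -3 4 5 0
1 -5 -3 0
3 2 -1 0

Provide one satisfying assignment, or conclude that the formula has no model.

Case x4 = False:
Case x5 = False:
The clause (¬x1) is unit, so x1 = False.
Now (x1) is unsatisfied and unit — conflict.
Undo x5 and try x5 = True.
The clause (x2) is unit, so x2 = True.
The clause (x3) is unit, so x3 = True.
Now (¬x3) is unsatisfied and unit — conflict.
Both values of x5 lead to a conflict.
Undo x4 and try x4 = True.
The clause (x3) is unit, so x3 = True.
The clause (¬x2) is unit, so x2 = False.
The clause (x5) is unit, so x5 = True.
Now (¬x5) is unsatisfied and unit — conflict.
Both values of x4 lead to a conflict.

UNSATISFIABLE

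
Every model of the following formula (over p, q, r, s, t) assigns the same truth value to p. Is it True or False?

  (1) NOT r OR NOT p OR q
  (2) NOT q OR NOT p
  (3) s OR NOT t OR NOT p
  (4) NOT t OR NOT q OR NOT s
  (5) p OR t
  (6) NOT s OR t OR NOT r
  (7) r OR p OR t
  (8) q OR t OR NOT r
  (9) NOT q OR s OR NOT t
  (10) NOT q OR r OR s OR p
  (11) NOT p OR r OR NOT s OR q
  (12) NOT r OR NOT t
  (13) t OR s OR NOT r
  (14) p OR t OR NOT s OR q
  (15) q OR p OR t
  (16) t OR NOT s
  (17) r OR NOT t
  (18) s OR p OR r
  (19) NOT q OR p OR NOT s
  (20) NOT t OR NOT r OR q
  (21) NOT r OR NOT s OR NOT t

True

Suppose p = false.
From the singleton clause (t), t = true.
From the singleton clause (NOT r), r = false.
That conflicts with the unit clause (r).
So every satisfying assignment has p = True.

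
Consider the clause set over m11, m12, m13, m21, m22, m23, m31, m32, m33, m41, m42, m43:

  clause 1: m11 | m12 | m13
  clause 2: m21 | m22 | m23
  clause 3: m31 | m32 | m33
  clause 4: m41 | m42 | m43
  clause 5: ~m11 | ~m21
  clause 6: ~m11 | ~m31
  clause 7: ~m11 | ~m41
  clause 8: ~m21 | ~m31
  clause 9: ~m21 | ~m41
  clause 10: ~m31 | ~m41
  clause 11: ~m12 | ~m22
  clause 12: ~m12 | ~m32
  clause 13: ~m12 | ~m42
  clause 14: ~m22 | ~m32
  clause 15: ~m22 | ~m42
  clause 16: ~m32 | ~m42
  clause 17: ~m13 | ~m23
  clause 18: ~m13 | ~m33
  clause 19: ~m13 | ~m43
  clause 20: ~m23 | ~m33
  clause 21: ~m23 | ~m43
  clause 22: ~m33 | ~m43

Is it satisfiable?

No

Try m11 = 0.
Try m12 = 1.
(~m22) alone gives m22 = 0.
(~m32) alone gives m32 = 0.
(~m42) alone gives m42 = 0.
Try m21 = 1.
(~m31) alone gives m31 = 0.
(m33) alone gives m33 = 1.
(~m41) alone gives m41 = 0.
(m43) alone gives m43 = 1.
But (~m43) is also a unit clause — contradiction.
Undo m21 and try m21 = 0.
(m23) alone gives m23 = 1.
(~m13) alone gives m13 = 0.
(~m33) alone gives m33 = 0.
(m31) alone gives m31 = 1.
(~m41) alone gives m41 = 0.
(m43) alone gives m43 = 1.
But (~m43) is also a unit clause — contradiction.
Either choice for m21 ends in contradiction.
Undo m12 and try m12 = 0.
(m13) alone gives m13 = 1.
(~m23) alone gives m23 = 0.
(~m33) alone gives m33 = 0.
(~m43) alone gives m43 = 0.
Try m21 = 1.
(~m31) alone gives m31 = 0.
(m32) alone gives m32 = 1.
(~m41) alone gives m41 = 0.
(m42) alone gives m42 = 1.
But (~m42) is also a unit clause — contradiction.
Undo m21 and try m21 = 0.
(m22) alone gives m22 = 1.
(~m32) alone gives m32 = 0.
(m31) alone gives m31 = 1.
(~m41) alone gives m41 = 0.
(m42) alone gives m42 = 1.
But (~m42) is also a unit clause — contradiction.
Either choice for m21 ends in contradiction.
Either choice for m12 ends in contradiction.
Undo m11 and try m11 = 1.
(~m21) alone gives m21 = 0.
(~m31) alone gives m31 = 0.
(~m41) alone gives m41 = 0.
Try m22 = 1.
(~m12) alone gives m12 = 0.
(~m32) alone gives m32 = 0.
(m33) alone gives m33 = 1.
(~m42) alone gives m42 = 0.
(m43) alone gives m43 = 1.
But (~m43) is also a unit clause — contradiction.
Undo m22 and try m22 = 0.
(m23) alone gives m23 = 1.
(~m13) alone gives m13 = 0.
(~m33) alone gives m33 = 0.
(m32) alone gives m32 = 1.
(~m12) alone gives m12 = 0.
(~m42) alone gives m42 = 0.
(m43) alone gives m43 = 1.
But (~m43) is also a unit clause — contradiction.
Either choice for m22 ends in contradiction.
Either choice for m11 ends in contradiction.
No assignment satisfies every clause.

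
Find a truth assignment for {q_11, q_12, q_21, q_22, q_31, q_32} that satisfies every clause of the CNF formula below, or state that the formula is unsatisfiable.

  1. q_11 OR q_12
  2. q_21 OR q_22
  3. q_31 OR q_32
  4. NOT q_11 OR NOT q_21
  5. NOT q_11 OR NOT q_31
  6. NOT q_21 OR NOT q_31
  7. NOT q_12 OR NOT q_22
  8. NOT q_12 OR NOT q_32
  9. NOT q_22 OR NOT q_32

UNSATISFIABLE

Branch on q_11: set q_11 = true.
The clause (NOT q_21) is unit, so q_21 = false.
The clause (q_22) is unit, so q_22 = true.
The clause (NOT q_31) is unit, so q_31 = false.
The clause (q_32) is unit, so q_32 = true.
That conflicts with the unit clause (NOT q_32).
Undo q_11 and try q_11 = false.
The clause (q_12) is unit, so q_12 = true.
The clause (NOT q_22) is unit, so q_22 = false.
The clause (q_21) is unit, so q_21 = true.
The clause (NOT q_31) is unit, so q_31 = false.
The clause (q_32) is unit, so q_32 = true.
That conflicts with the unit clause (NOT q_32).
Neither q_11 = true nor q_11 = false works.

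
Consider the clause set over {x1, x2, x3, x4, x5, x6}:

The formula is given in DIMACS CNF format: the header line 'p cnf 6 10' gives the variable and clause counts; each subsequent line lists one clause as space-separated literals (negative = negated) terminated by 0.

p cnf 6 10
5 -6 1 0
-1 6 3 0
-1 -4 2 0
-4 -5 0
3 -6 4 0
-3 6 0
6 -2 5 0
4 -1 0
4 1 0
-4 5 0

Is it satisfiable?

No

Try x4 = False.
From the singleton clause (¬x1), x1 = False.
Now (x1) is unsatisfied and unit — conflict.
Backtrack on x4: now try x4 = True.
From the singleton clause (¬x5), x5 = False.
Now (x5) is unsatisfied and unit — conflict.
Either choice for x4 ends in contradiction.
No assignment satisfies every clause.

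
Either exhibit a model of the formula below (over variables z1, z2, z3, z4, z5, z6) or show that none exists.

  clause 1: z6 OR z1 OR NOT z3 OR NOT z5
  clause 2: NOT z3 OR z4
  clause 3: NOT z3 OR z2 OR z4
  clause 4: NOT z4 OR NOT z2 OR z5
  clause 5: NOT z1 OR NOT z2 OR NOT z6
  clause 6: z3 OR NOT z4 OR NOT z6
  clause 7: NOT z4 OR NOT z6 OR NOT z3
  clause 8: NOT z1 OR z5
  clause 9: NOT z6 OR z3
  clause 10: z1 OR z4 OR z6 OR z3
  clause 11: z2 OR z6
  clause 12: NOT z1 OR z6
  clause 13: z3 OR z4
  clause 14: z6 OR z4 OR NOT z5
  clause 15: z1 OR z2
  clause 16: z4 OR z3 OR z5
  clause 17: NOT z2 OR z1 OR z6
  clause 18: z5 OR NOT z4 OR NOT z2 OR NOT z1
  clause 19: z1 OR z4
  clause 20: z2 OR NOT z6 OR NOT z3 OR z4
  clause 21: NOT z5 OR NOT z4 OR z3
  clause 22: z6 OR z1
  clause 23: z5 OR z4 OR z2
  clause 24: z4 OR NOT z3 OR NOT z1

Suppose z3 = false.
Unit clause (NOT z6) forces z6 = false.
Unit clause (z2) forces z2 = true.
Unit clause (NOT z1) forces z1 = false.
That conflicts with the unit clause (z1).
Undo z3 and try z3 = true.
Unit clause (z4) forces z4 = true.
Unit clause (NOT z6) forces z6 = false.
Unit clause (z2) forces z2 = true.
Unit clause (z5) forces z5 = true.
Unit clause (z1) forces z1 = true.
That conflicts with the unit clause (NOT z1).
Neither z3 = true nor z3 = false works.

UNSATISFIABLE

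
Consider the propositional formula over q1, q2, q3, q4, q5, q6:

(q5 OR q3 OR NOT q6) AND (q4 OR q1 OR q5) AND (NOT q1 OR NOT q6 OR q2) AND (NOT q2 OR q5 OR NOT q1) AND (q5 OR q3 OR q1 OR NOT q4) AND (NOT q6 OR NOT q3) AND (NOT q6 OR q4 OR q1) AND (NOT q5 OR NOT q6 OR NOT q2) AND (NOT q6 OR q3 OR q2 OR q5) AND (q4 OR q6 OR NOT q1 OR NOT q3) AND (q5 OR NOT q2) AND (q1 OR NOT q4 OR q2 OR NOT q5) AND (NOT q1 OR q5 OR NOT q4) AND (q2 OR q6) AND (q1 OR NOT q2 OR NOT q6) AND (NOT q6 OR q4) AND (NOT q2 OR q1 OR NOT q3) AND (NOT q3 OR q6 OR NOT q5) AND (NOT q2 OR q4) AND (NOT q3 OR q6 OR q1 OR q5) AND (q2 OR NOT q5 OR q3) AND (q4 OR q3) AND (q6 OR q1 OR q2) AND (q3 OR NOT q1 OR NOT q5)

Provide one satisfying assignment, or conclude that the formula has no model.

Try q6 = false.
The clause (q2) is unit, so q2 = true.
The clause (q5) is unit, so q5 = true.
The clause (NOT q3) is unit, so q3 = false.
The clause (q4) is unit, so q4 = true.
The clause (NOT q1) is unit, so q1 = false.
This assignment satisfies each clause.

q1: false, q2: true, q3: false, q4: true, q5: true, q6: false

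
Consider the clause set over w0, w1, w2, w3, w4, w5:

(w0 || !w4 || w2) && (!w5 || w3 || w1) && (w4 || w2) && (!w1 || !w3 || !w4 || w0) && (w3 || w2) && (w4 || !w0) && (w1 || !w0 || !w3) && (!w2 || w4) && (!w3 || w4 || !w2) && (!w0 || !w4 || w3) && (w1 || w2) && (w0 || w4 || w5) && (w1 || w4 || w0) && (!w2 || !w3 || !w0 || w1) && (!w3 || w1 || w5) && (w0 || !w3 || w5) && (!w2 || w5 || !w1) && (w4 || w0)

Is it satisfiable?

Case w4 = true:
Case w0 = true:
The clause (w3) is unit, so w3 = true.
The clause (w1) is unit, so w1 = true.
Case w2 = false:
No clause remains; w5 is free.
A satisfying assignment: w0=true; w1=true; w2=false; w3=true; w4=true; w5=true.

Satisfiable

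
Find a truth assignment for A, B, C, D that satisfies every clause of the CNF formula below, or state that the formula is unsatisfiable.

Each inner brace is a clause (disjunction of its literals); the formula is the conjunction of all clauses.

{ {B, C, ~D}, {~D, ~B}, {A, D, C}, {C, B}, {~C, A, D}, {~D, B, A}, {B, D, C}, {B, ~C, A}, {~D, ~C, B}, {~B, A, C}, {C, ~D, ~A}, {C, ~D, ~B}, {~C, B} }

A ↦ 1,  B ↦ 1,  C ↦ 1,  D ↦ 0

Try D = 0.
Try A = 1.
Try C = 1.
From the singleton clause (B), B = 1.
This assignment satisfies each clause.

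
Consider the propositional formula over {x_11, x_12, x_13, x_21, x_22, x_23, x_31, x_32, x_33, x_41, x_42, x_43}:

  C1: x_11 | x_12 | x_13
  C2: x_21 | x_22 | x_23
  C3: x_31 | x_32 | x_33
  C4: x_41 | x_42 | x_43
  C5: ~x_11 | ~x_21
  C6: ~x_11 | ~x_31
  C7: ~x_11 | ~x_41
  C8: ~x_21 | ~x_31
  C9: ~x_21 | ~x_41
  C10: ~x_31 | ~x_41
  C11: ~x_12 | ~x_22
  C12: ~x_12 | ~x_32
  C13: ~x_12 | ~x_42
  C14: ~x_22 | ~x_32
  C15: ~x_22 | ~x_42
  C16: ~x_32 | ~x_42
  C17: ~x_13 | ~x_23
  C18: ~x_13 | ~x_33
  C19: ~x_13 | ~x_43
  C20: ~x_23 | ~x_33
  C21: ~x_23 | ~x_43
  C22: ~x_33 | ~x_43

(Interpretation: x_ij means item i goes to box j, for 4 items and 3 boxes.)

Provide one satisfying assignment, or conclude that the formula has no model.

UNSATISFIABLE

Try x_11 = 0.
Try x_12 = 1.
Unit clause (~x_22) forces x_22 = 0.
Unit clause (~x_32) forces x_32 = 0.
Unit clause (~x_42) forces x_42 = 0.
Try x_21 = 1.
Unit clause (~x_31) forces x_31 = 0.
Unit clause (x_33) forces x_33 = 1.
Unit clause (~x_41) forces x_41 = 0.
Unit clause (x_43) forces x_43 = 1.
But (~x_43) is also a unit clause — contradiction.
That branch fails; take x_21 = 0 instead.
Unit clause (x_23) forces x_23 = 1.
Unit clause (~x_13) forces x_13 = 0.
Unit clause (~x_33) forces x_33 = 0.
Unit clause (x_31) forces x_31 = 1.
Unit clause (~x_41) forces x_41 = 0.
Unit clause (x_43) forces x_43 = 1.
But (~x_43) is also a unit clause — contradiction.
Either choice for x_21 ends in contradiction.
That branch fails; take x_12 = 0 instead.
Unit clause (x_13) forces x_13 = 1.
Unit clause (~x_23) forces x_23 = 0.
Unit clause (~x_33) forces x_33 = 0.
Unit clause (~x_43) forces x_43 = 0.
Try x_21 = 1.
Unit clause (~x_31) forces x_31 = 0.
Unit clause (x_32) forces x_32 = 1.
Unit clause (~x_41) forces x_41 = 0.
Unit clause (x_42) forces x_42 = 1.
But (~x_42) is also a unit clause — contradiction.
That branch fails; take x_21 = 0 instead.
Unit clause (x_22) forces x_22 = 1.
Unit clause (~x_32) forces x_32 = 0.
Unit clause (x_31) forces x_31 = 1.
Unit clause (~x_41) forces x_41 = 0.
Unit clause (x_42) forces x_42 = 1.
But (~x_42) is also a unit clause — contradiction.
Either choice for x_21 ends in contradiction.
Either choice for x_12 ends in contradiction.
That branch fails; take x_11 = 1 instead.
Unit clause (~x_21) forces x_21 = 0.
Unit clause (~x_31) forces x_31 = 0.
Unit clause (~x_41) forces x_41 = 0.
Try x_22 = 1.
Unit clause (~x_12) forces x_12 = 0.
Unit clause (~x_32) forces x_32 = 0.
Unit clause (x_33) forces x_33 = 1.
Unit clause (~x_42) forces x_42 = 0.
Unit clause (x_43) forces x_43 = 1.
But (~x_43) is also a unit clause — contradiction.
That branch fails; take x_22 = 0 instead.
Unit clause (x_23) forces x_23 = 1.
Unit clause (~x_13) forces x_13 = 0.
Unit clause (~x_33) forces x_33 = 0.
Unit clause (x_32) forces x_32 = 1.
Unit clause (~x_12) forces x_12 = 0.
Unit clause (~x_42) forces x_42 = 0.
Unit clause (x_43) forces x_43 = 1.
But (~x_43) is also a unit clause — contradiction.
Either choice for x_22 ends in contradiction.
Either choice for x_11 ends in contradiction.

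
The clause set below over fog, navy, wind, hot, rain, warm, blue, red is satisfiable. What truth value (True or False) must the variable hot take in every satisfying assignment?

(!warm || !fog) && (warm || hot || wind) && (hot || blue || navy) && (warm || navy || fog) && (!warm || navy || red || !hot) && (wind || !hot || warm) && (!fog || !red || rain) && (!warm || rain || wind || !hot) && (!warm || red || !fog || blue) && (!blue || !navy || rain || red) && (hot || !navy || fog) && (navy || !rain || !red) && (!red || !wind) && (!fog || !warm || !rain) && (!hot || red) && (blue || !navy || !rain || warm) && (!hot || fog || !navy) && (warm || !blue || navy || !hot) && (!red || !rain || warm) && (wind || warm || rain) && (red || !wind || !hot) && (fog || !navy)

Suppose hot = true.
Unit clause (red) forces red = true.
Unit clause (!wind) forces wind = false.
Unit clause (warm) forces warm = true.
Unit clause (!fog) forces fog = false.
Unit clause (rain) forces rain = true.
Unit clause (navy) forces navy = true.
That conflicts with the unit clause (!navy).
So every satisfying assignment has hot = False.

False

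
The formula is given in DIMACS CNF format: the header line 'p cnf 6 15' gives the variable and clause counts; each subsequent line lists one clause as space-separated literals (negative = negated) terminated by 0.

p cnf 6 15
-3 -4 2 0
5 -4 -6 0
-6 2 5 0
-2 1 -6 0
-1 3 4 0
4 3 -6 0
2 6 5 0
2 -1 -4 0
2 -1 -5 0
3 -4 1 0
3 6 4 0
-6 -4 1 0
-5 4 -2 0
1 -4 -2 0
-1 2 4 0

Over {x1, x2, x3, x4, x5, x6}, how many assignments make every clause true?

11

There are 2^6 = 64 truth assignments over (x1, x2, x3, x4, x5, x6).
Split on x5. With x5 = True, the clauses containing x5 are satisfied and ¬x5 drops from the rest; 6 of the 2^5 = 32 assignments to the other variables satisfy what remains.
With x5 = False, by the same count on the reduced clause set, 5 assignments work.
Total: 6 + 5 = 11.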